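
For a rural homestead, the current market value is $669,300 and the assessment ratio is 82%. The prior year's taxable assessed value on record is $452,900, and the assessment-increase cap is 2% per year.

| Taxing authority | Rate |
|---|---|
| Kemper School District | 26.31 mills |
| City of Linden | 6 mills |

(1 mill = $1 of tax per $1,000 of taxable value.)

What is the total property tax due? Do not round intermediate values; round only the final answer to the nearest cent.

$14,925.86

Uncapped assessed value = $669,300 × 0.82 = $548,826
Cap limit = $452,900 × 1.02 = $461,958
Taxable assessed value = min($548,826, $461,958) = $461,958 (cap binds)
Kemper School District: $461,958 × 0.02631 = $12,154.11498
City of Linden: $461,958 × 0.006 = $2,771.748
Total = $14,925.86298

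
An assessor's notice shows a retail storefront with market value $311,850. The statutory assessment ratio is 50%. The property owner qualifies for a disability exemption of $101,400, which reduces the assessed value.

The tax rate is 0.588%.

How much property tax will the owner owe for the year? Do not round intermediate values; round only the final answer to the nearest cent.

Assessed value = $311,850 × 0.5 = $155,925
Taxable value = $155,925 − $101,400 = $54,525
Tax = $54,525 × 0.00588 = $320.607

$320.61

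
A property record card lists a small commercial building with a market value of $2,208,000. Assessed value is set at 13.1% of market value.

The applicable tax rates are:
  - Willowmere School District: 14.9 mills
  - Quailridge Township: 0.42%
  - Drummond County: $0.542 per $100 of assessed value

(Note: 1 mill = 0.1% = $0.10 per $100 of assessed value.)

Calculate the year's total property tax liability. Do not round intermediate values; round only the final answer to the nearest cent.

$7,092.36

Assessed value = $2,208,000 × 0.131 = $289,248
Willowmere School District: $289,248 × 0.0149 = $4,309.7952
Quailridge Township: $289,248 × 0.0042 = $1,214.8416
Drummond County: $289,248 × 0.00542 = $1,567.72416
Total = $7,092.36096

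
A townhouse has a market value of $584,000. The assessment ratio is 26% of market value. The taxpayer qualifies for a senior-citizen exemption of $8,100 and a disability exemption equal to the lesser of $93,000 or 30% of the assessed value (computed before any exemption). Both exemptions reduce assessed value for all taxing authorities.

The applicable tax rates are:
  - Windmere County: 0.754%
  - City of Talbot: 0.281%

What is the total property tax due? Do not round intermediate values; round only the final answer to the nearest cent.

Assessed value = $584,000 × 0.26 = $151,840
Disability exemption = min($93,000, 30% × $151,840) = min($93,000, $45,552) = $45,552 (percentage binds)
Taxable value = $151,840 − $8,100 − $45,552 = $98,188
Windmere County: $98,188 × 0.00754 = $740.33752
City of Talbot: $98,188 × 0.00281 = $275.90828
Total = $1,016.2458

$1,016.25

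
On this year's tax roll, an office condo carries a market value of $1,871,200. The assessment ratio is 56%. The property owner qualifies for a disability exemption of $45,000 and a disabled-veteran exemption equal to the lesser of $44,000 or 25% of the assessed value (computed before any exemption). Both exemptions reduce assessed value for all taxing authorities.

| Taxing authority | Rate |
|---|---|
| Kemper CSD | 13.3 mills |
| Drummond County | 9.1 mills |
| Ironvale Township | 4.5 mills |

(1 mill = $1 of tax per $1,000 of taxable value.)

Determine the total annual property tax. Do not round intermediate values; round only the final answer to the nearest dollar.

Assessed value = $1,871,200 × 0.56 = $1,047,872
Disabled-veteran exemption = min($44,000, 25% × $1,047,872) = min($44,000, $261,968) = $44,000 (dollar cap binds)
Taxable value = $1,047,872 − $45,000 − $44,000 = $958,872
Kemper CSD: $958,872 × 0.0133 = $12,752.9976
Drummond County: $958,872 × 0.0091 = $8,725.7352
Ironvale Township: $958,872 × 0.0045 = $4,314.924
Total = $25,793.6568

$25,794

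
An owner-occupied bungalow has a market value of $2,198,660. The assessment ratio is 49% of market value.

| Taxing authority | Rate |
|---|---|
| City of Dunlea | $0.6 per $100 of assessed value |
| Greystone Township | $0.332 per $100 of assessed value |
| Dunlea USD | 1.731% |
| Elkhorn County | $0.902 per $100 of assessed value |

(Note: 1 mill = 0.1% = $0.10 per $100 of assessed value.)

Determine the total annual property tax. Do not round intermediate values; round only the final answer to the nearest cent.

$38,407.29

Assessed value = $2,198,660 × 0.49 = $1,077,343.4
City of Dunlea: $1,077,343.4 × 0.006 = $6,464.0604
Greystone Township: $1,077,343.4 × 0.00332 = $3,576.780088
Dunlea USD: $1,077,343.4 × 0.01731 = $18,648.814254
Elkhorn County: $1,077,343.4 × 0.00902 = $9,717.637468
Total = $38,407.29221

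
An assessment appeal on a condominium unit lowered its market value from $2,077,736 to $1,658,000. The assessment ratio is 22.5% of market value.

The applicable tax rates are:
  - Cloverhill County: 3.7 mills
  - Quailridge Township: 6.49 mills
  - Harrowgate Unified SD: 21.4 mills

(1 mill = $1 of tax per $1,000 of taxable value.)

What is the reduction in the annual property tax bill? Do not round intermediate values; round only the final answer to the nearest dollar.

Old assessed value = $2,077,736 × 0.225 = $467,490.6
New assessed value = $1,658,000 × 0.225 = $373,050
Combined rate = 0.0037 + 0.00649 + 0.0214 = 0.03159
Old tax = $467,490.6 × 0.03159 = $14,768.028054
New tax = $373,050 × 0.03159 = $11,784.6495
Reduction = $14,768.028054 − $11,784.6495 = $2,983.378554

$2,983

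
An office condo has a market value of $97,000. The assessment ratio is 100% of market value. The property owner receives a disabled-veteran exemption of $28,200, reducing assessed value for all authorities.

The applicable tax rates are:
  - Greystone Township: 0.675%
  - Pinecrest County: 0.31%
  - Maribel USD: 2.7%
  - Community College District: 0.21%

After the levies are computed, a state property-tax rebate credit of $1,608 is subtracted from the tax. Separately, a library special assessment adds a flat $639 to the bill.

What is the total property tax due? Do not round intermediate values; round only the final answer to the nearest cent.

Assessed value = $97,000 × 1 = $97,000
Taxable value = $97,000 − $28,200 = $68,800
Greystone Township: $68,800 × 0.00675 = $464.4
Pinecrest County: $68,800 × 0.0031 = $213.28
Maribel USD: $68,800 × 0.027 = $1,857.6
Community College District: $68,800 × 0.0021 = $144.48
Levies subtotal = $2,679.76
After credit = $2,679.76 − $1,608 = $1,071.76
Total = $1,071.76 + $639 = $1,710.76

$1,710.76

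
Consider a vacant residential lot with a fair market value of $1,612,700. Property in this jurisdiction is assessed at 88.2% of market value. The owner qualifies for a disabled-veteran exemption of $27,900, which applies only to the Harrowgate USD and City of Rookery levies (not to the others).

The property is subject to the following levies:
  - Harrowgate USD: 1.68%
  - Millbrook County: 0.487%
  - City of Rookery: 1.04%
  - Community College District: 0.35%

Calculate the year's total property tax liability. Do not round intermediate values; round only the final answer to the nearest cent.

$49,835.94

Assessed value = $1,612,700 × 0.882 = $1,422,401.4
Harrowgate USD: ($1,422,401.4 − $27,900) × 0.0168 = $1,394,501.4 × 0.0168 = $23,427.62352
Millbrook County: $1,422,401.4 × 0.00487 = $6,927.094818
City of Rookery: ($1,422,401.4 − $27,900) × 0.0104 = $1,394,501.4 × 0.0104 = $14,502.81456
Community College District: $1,422,401.4 × 0.0035 = $4,978.4049
Total = $49,835.937798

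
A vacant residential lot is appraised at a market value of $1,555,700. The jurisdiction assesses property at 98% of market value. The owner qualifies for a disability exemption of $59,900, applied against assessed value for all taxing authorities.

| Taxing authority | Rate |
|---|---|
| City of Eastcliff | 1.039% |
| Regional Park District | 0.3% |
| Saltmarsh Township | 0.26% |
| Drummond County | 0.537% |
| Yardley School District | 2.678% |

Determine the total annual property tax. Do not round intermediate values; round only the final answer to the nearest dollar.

$70,510

Assessed value = $1,555,700 × 0.98 = $1,524,586
Taxable value = $1,524,586 − $59,900 = $1,464,686
City of Eastcliff: $1,464,686 × 0.01039 = $15,218.08754
Regional Park District: $1,464,686 × 0.003 = $4,394.058
Saltmarsh Township: $1,464,686 × 0.0026 = $3,808.1836
Drummond County: $1,464,686 × 0.00537 = $7,865.36382
Yardley School District: $1,464,686 × 0.02678 = $39,224.29108
Total = $15,218.08754 + $4,394.058 + $3,808.1836 + $7,865.36382 + $39,224.29108 = $70,509.98404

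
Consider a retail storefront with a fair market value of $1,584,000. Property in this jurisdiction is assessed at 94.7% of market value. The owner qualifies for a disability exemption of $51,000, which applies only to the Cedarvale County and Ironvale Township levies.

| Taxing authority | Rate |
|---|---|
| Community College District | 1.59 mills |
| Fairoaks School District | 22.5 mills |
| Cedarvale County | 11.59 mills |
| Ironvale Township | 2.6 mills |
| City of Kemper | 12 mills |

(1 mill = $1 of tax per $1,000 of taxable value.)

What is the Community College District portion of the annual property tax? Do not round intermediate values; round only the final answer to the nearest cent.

$2,385.08

Assessed value = $1,584,000 × 0.947 = $1,500,048
Community College District taxable value = $1,500,048 (exemption does not apply)
Community College District levy = $1,500,048 × 0.00159 = $2,385.07632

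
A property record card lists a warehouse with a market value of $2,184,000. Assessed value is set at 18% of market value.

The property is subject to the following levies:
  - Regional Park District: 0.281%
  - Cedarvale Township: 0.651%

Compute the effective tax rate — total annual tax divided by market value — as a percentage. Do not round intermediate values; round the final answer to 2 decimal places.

Assessed value = $2,184,000 × 0.18 = $393,120
Regional Park District: $393,120 × 0.00281 = $1,104.6672
Cedarvale Township: $393,120 × 0.00651 = $2,559.2112
Total tax = $3,663.8784
Effective rate = $3,663.8784 ÷ $2,184,000 = 0.17% of market value

0.17%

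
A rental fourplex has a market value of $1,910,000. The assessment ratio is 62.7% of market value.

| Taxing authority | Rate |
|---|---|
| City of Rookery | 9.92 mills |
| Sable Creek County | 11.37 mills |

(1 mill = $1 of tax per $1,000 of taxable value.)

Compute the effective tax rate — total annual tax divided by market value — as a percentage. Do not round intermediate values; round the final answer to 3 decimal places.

Assessed value = $1,910,000 × 0.627 = $1,197,570
City of Rookery: $1,197,570 × 0.00992 = $11,879.8944
Sable Creek County: $1,197,570 × 0.01137 = $13,616.3709
Total tax = $25,496.2653
Effective rate = $25,496.2653 ÷ $1,910,000 = 1.335% of market value

1.335%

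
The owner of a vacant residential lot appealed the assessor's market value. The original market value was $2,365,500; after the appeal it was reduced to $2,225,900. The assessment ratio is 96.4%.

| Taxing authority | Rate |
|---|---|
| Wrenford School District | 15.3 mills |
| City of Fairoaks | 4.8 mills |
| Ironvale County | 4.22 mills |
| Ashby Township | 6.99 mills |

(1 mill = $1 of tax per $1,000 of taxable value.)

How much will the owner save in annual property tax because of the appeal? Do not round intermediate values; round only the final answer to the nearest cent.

$4,213.52

Old assessed value = $2,365,500 × 0.964 = $2,280,342
New assessed value = $2,225,900 × 0.964 = $2,145,767.6
Combined rate = 0.0153 + 0.0048 + 0.00422 + 0.00699 = 0.03131
Old tax = $2,280,342 × 0.03131 = $71,397.50802
New tax = $2,145,767.6 × 0.03131 = $67,183.983556
Reduction = $71,397.50802 − $67,183.983556 = $4,213.524464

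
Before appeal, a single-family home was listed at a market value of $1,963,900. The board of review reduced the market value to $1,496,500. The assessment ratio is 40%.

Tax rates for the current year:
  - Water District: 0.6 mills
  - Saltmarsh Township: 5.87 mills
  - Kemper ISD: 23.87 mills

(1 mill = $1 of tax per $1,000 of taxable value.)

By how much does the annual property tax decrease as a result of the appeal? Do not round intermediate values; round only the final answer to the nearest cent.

Old assessed value = $1,963,900 × 0.4 = $785,560
New assessed value = $1,496,500 × 0.4 = $598,600
Combined rate = 0.0006 + 0.00587 + 0.02387 = 0.03034
Old tax = $785,560 × 0.03034 = $23,833.8904
New tax = $598,600 × 0.03034 = $18,161.524
Reduction = $23,833.8904 − $18,161.524 = $5,672.3664

$5,672.37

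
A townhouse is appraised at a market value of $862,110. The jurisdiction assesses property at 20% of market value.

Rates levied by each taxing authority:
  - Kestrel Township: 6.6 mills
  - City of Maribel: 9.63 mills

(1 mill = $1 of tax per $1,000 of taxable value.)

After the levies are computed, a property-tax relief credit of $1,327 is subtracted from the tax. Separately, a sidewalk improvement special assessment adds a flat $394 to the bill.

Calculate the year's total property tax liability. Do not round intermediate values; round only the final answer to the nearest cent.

$1,865.41

Assessed value = $862,110 × 0.2 = $172,422
Kestrel Township: $172,422 × 0.0066 = $1,137.9852
City of Maribel: $172,422 × 0.00963 = $1,660.42386
Levies subtotal = $2,798.40906
After credit = $2,798.40906 − $1,327 = $1,471.40906
Total = $1,471.40906 + $394 = $1,865.40906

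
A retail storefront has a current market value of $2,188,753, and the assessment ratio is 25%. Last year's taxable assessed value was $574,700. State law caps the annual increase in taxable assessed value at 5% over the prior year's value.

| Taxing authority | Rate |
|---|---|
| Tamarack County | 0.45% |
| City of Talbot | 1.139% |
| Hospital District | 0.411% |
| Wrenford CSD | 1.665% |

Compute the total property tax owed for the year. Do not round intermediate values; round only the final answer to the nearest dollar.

$20,054

Uncapped assessed value = $2,188,753 × 0.25 = $547,188.25
Cap limit = $574,700 × 1.05 = $603,435
Taxable assessed value = min($547,188.25, $603,435) = $547,188.25 (cap does not bind)
Tamarack County: $547,188.25 × 0.0045 = $2,462.347125
City of Talbot: $547,188.25 × 0.01139 = $6,232.4741675
Hospital District: $547,188.25 × 0.00411 = $2,248.9437075
Wrenford CSD: $547,188.25 × 0.01665 = $9,110.6843625
Total = $20,054.4493625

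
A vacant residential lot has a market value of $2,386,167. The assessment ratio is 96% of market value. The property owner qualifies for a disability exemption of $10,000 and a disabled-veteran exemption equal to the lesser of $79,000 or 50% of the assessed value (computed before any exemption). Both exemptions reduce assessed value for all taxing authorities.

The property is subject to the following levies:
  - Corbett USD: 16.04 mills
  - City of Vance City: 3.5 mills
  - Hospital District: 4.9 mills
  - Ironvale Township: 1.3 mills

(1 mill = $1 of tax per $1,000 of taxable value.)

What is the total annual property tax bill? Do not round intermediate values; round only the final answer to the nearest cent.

Assessed value = $2,386,167 × 0.96 = $2,290,720.32
Disabled-veteran exemption = min($79,000, 50% × $2,290,720.32) = min($79,000, $1,145,360.16) = $79,000 (dollar cap binds)
Taxable value = $2,290,720.32 − $10,000 − $79,000 = $2,201,720.32
Corbett USD: $2,201,720.32 × 0.01604 = $35,315.5939328
City of Vance City: $2,201,720.32 × 0.0035 = $7,706.02112
Hospital District: $2,201,720.32 × 0.0049 = $10,788.429568
Ironvale Township: $2,201,720.32 × 0.0013 = $2,862.236416
Total = $56,672.2810368

$56,672.28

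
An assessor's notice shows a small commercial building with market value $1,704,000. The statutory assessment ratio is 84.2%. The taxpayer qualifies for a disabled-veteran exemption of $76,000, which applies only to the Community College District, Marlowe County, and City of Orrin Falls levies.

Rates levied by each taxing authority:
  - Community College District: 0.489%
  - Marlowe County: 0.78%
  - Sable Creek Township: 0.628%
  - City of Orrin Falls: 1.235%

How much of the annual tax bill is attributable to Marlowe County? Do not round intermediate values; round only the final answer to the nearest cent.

$10,598.39

Assessed value = $1,704,000 × 0.842 = $1,434,768
Marlowe County taxable value = $1,434,768 − $76,000 = $1,358,768
Marlowe County levy = $1,358,768 × 0.0078 = $10,598.3904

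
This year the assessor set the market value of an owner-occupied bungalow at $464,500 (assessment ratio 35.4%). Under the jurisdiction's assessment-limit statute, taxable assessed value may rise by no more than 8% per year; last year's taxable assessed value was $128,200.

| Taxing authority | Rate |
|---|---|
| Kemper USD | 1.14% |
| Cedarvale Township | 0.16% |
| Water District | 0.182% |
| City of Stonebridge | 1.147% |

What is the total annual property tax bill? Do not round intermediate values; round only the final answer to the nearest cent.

Uncapped assessed value = $464,500 × 0.354 = $164,433
Cap limit = $128,200 × 1.08 = $138,456
Taxable assessed value = min($164,433, $138,456) = $138,456 (cap binds)
Kemper USD: $138,456 × 0.0114 = $1,578.3984
Cedarvale Township: $138,456 × 0.0016 = $221.5296
Water District: $138,456 × 0.00182 = $251.98992
City of Stonebridge: $138,456 × 0.01147 = $1,588.09032
Total = $3,640.00824

$3,640.01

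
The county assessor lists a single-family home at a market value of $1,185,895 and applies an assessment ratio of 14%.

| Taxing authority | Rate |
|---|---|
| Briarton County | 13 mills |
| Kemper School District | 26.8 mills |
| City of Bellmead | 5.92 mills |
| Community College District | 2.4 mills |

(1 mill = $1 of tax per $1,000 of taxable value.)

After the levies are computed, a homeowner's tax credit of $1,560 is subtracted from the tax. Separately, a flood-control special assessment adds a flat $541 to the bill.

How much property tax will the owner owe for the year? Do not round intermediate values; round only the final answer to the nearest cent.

Assessed value = $1,185,895 × 0.14 = $166,025.3
Briarton County: $166,025.3 × 0.013 = $2,158.3289
Kemper School District: $166,025.3 × 0.0268 = $4,449.47804
City of Bellmead: $166,025.3 × 0.00592 = $982.869776
Community College District: $166,025.3 × 0.0024 = $398.46072
Levies subtotal = $7,989.137436
After credit = $7,989.137436 − $1,560 = $6,429.137436
Total = $6,429.137436 + $541 = $6,970.137436

$6,970.14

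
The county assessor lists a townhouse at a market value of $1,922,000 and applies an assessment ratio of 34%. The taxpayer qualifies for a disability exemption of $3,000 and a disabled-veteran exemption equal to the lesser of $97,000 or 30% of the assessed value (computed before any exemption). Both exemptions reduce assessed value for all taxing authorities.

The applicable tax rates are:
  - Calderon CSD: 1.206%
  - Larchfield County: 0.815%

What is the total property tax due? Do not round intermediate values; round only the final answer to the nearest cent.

$11,185.83

Assessed value = $1,922,000 × 0.34 = $653,480
Disabled-veteran exemption = min($97,000, 30% × $653,480) = min($97,000, $196,044) = $97,000 (dollar cap binds)
Taxable value = $653,480 − $3,000 − $97,000 = $553,480
Calderon CSD: $553,480 × 0.01206 = $6,674.9688
Larchfield County: $553,480 × 0.00815 = $4,510.862
Total = $11,185.8308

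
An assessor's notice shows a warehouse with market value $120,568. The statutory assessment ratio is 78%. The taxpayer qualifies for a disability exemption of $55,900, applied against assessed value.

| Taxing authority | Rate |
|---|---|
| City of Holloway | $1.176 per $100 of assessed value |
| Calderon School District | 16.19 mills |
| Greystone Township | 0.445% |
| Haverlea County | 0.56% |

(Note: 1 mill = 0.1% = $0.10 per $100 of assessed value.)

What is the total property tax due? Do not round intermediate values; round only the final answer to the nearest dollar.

Assessed value = $120,568 × 0.78 = $94,043.04
Taxable value = $94,043.04 − $55,900 = $38,143.04
City of Holloway: $38,143.04 × 0.01176 = $448.5621504
Calderon School District: $38,143.04 × 0.01619 = $617.5358176
Greystone Township: $38,143.04 × 0.00445 = $169.736528
Haverlea County: $38,143.04 × 0.0056 = $213.601024
Total = $1,449.43552

$1,449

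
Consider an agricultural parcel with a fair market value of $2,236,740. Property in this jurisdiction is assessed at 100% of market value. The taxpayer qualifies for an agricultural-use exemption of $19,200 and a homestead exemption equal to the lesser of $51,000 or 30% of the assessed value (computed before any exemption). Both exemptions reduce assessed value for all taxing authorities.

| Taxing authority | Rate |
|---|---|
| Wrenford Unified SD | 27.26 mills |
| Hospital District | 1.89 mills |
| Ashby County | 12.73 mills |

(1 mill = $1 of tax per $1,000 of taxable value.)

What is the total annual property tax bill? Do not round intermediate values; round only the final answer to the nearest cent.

$90,734.70

Assessed value = $2,236,740 × 1 = $2,236,740
Homestead exemption = min($51,000, 30% × $2,236,740) = min($51,000, $671,022) = $51,000 (dollar cap binds)
Taxable value = $2,236,740 − $19,200 − $51,000 = $2,166,540
Wrenford Unified SD: $2,166,540 × 0.02726 = $59,059.8804
Hospital District: $2,166,540 × 0.00189 = $4,094.7606
Ashby County: $2,166,540 × 0.01273 = $27,580.0542
Total = $90,734.6952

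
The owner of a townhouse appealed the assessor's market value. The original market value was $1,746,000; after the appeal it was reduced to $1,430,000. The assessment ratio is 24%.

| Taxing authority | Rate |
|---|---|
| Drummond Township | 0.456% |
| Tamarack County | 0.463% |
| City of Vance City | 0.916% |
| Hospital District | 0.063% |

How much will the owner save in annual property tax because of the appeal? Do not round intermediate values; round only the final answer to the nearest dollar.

Old assessed value = $1,746,000 × 0.24 = $419,040
New assessed value = $1,430,000 × 0.24 = $343,200
Combined rate = 0.00456 + 0.00463 + 0.00916 + 0.00063 = 0.01898
Old tax = $419,040 × 0.01898 = $7,953.3792
New tax = $343,200 × 0.01898 = $6,513.936
Reduction = $7,953.3792 − $6,513.936 = $1,439.4432

$1,439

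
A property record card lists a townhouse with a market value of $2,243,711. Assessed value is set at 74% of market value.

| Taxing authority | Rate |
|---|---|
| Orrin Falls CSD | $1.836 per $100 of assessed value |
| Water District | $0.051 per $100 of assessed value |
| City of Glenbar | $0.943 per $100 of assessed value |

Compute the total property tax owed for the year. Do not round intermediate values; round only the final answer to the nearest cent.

$46,987.80

Assessed value = $2,243,711 × 0.74 = $1,660,346.14
Orrin Falls CSD: $1,660,346.14 × 0.01836 = $30,483.9551304
Water District: $1,660,346.14 × 0.00051 = $846.7765314
City of Glenbar: $1,660,346.14 × 0.00943 = $15,657.0641002
Total = $30,483.9551304 + $846.7765314 + $15,657.0641002 = $46,987.795762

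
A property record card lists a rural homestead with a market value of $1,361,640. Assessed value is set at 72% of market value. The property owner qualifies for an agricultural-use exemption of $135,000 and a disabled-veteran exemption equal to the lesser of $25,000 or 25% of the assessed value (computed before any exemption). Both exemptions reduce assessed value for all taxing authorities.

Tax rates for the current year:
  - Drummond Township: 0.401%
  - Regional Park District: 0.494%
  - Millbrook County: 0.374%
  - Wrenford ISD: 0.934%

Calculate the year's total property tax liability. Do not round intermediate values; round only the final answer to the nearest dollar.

Assessed value = $1,361,640 × 0.72 = $980,380.8
Disabled-veteran exemption = min($25,000, 25% × $980,380.8) = min($25,000, $245,095.2) = $25,000 (dollar cap binds)
Taxable value = $980,380.8 − $135,000 − $25,000 = $820,380.8
Drummond Township: $820,380.8 × 0.00401 = $3,289.727008
Regional Park District: $820,380.8 × 0.00494 = $4,052.681152
Millbrook County: $820,380.8 × 0.00374 = $3,068.224192
Wrenford ISD: $820,380.8 × 0.00934 = $7,662.356672
Total = $18,072.989024

$18,073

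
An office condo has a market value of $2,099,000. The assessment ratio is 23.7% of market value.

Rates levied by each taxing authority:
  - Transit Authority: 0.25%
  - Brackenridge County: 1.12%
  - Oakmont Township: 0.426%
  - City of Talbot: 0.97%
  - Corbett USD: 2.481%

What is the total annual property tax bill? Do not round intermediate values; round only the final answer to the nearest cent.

$26,101.88

Assessed value = $2,099,000 × 0.237 = $497,463
Transit Authority: $497,463 × 0.0025 = $1,243.6575
Brackenridge County: $497,463 × 0.0112 = $5,571.5856
Oakmont Township: $497,463 × 0.00426 = $2,119.19238
City of Talbot: $497,463 × 0.0097 = $4,825.3911
Corbett USD: $497,463 × 0.02481 = $12,342.05703
Total = $1,243.6575 + $5,571.5856 + $2,119.19238 + $4,825.3911 + $12,342.05703 = $26,101.88361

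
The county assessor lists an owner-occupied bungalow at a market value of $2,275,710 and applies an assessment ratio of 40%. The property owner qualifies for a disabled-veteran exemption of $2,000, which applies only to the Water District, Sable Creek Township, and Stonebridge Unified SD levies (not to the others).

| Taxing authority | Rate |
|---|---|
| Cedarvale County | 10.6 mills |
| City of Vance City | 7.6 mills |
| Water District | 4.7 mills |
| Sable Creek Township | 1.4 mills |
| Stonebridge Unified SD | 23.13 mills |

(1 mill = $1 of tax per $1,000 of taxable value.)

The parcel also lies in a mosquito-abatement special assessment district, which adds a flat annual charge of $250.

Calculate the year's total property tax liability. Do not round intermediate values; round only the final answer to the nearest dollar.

$43,366

Assessed value = $2,275,710 × 0.4 = $910,284
Cedarvale County: $910,284 × 0.0106 = $9,649.0104
City of Vance City: $910,284 × 0.0076 = $6,918.1584
Water District: ($910,284 − $2,000) × 0.0047 = $908,284 × 0.0047 = $4,268.9348
Sable Creek Township: ($910,284 − $2,000) × 0.0014 = $908,284 × 0.0014 = $1,271.5976
Stonebridge Unified SD: ($910,284 − $2,000) × 0.02313 = $908,284 × 0.02313 = $21,008.60892
Levies subtotal = $43,116.31012
Total = $43,116.31012 + $250 = $43,366.31012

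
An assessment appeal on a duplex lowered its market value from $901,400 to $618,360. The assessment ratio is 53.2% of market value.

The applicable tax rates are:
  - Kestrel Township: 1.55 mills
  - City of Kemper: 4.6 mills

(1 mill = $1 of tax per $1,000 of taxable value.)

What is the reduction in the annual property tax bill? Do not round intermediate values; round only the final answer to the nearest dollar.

$926

Old assessed value = $901,400 × 0.532 = $479,544.8
New assessed value = $618,360 × 0.532 = $328,967.52
Combined rate = 0.00155 + 0.0046 = 0.00615
Old tax = $479,544.8 × 0.00615 = $2,949.20052
New tax = $328,967.52 × 0.00615 = $2,023.150248
Reduction = $2,949.20052 − $2,023.150248 = $926.050272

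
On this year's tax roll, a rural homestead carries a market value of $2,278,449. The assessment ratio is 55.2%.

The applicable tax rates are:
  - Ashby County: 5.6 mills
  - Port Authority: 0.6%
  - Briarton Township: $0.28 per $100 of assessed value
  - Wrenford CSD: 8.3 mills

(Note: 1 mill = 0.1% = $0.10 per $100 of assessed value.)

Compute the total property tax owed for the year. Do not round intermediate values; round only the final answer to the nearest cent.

Assessed value = $2,278,449 × 0.552 = $1,257,703.848
Ashby County: $1,257,703.848 × 0.0056 = $7,043.1415488
Port Authority: $1,257,703.848 × 0.006 = $7,546.223088
Briarton Township: $1,257,703.848 × 0.0028 = $3,521.5707744
Wrenford CSD: $1,257,703.848 × 0.0083 = $10,438.9419384
Total = $28,549.8773496

$28,549.88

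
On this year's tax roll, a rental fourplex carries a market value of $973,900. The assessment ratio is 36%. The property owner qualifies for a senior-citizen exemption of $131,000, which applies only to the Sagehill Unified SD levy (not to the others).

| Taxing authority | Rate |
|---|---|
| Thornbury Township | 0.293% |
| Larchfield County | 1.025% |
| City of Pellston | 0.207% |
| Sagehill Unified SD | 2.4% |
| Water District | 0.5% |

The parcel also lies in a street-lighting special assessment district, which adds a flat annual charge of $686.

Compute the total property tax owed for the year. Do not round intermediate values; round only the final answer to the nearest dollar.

Assessed value = $973,900 × 0.36 = $350,604
Thornbury Township: $350,604 × 0.00293 = $1,027.26972
Larchfield County: $350,604 × 0.01025 = $3,593.691
City of Pellston: $350,604 × 0.00207 = $725.75028
Sagehill Unified SD: ($350,604 − $131,000) × 0.024 = $219,604 × 0.024 = $5,270.496
Water District: $350,604 × 0.005 = $1,753.02
Levies subtotal = $12,370.227
Total = $12,370.227 + $686 = $13,056.227

$13,056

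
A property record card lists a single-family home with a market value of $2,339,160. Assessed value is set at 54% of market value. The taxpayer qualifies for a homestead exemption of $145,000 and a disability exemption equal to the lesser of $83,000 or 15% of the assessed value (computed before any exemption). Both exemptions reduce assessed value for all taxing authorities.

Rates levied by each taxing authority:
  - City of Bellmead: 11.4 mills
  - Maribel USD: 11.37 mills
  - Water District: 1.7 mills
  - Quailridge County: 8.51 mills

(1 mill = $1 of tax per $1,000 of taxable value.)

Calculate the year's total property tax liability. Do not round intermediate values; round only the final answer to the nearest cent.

$34,139.13

Assessed value = $2,339,160 × 0.54 = $1,263,146.4
Disability exemption = min($83,000, 15% × $1,263,146.4) = min($83,000, $189,471.96) = $83,000 (dollar cap binds)
Taxable value = $1,263,146.4 − $145,000 − $83,000 = $1,035,146.4
City of Bellmead: $1,035,146.4 × 0.0114 = $11,800.66896
Maribel USD: $1,035,146.4 × 0.01137 = $11,769.614568
Water District: $1,035,146.4 × 0.0017 = $1,759.74888
Quailridge County: $1,035,146.4 × 0.00851 = $8,809.095864
Total = $34,139.128272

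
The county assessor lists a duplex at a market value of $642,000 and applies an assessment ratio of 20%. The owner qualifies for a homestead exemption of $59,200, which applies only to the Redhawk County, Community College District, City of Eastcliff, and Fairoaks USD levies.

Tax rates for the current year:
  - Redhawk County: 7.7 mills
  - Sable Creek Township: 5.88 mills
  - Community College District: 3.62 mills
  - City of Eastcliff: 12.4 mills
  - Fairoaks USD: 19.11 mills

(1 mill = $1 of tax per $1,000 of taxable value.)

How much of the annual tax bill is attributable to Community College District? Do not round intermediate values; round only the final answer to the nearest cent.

$250.50

Assessed value = $642,000 × 0.2 = $128,400
Community College District taxable value = $128,400 − $59,200 = $69,200
Community College District levy = $69,200 × 0.00362 = $250.504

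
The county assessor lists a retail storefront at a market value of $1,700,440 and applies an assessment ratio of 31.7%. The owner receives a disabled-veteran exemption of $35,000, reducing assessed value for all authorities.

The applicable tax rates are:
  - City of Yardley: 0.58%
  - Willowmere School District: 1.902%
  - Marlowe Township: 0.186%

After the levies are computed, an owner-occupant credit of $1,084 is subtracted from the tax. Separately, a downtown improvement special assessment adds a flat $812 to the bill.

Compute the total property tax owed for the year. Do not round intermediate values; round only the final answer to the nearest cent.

$13,175.77

Assessed value = $1,700,440 × 0.317 = $539,039.48
Taxable value = $539,039.48 − $35,000 = $504,039.48
City of Yardley: $504,039.48 × 0.0058 = $2,923.428984
Willowmere School District: $504,039.48 × 0.01902 = $9,586.8309096
Marlowe Township: $504,039.48 × 0.00186 = $937.5134328
Levies subtotal = $13,447.7733264
After credit = $13,447.7733264 − $1,084 = $12,363.7733264
Total = $12,363.7733264 + $812 = $13,175.7733264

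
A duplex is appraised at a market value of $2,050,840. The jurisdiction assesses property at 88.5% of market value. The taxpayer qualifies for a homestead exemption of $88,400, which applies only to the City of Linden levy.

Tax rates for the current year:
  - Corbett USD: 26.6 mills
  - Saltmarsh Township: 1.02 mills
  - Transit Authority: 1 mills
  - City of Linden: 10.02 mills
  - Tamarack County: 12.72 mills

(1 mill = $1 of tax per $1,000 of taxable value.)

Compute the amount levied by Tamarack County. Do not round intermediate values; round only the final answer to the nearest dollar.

Assessed value = $2,050,840 × 0.885 = $1,814,993.4
Tamarack County taxable value = $1,814,993.4 (exemption does not apply)
Tamarack County levy = $1,814,993.4 × 0.01272 = $23,086.716048

$23,087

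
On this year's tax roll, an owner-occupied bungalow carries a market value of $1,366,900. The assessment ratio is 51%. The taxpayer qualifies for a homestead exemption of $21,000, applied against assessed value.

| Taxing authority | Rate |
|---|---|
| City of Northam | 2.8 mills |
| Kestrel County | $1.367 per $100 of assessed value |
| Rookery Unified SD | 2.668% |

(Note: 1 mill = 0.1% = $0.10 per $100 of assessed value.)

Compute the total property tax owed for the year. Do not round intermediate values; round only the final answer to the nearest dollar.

Assessed value = $1,366,900 × 0.51 = $697,119
Taxable value = $697,119 − $21,000 = $676,119
City of Northam: $676,119 × 0.0028 = $1,893.1332
Kestrel County: $676,119 × 0.01367 = $9,242.54673
Rookery Unified SD: $676,119 × 0.02668 = $18,038.85492
Total = $29,174.53485

$29,175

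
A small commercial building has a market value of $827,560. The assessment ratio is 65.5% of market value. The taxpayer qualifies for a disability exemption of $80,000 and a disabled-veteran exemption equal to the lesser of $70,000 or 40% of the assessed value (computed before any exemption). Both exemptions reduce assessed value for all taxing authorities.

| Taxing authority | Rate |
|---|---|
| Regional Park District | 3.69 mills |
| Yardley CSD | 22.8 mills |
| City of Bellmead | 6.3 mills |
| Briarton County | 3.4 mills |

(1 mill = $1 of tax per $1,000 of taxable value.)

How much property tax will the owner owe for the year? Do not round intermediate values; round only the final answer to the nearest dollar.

$14,188

Assessed value = $827,560 × 0.655 = $542,051.8
Disabled-veteran exemption = min($70,000, 40% × $542,051.8) = min($70,000, $216,820.72) = $70,000 (dollar cap binds)
Taxable value = $542,051.8 − $80,000 − $70,000 = $392,051.8
Regional Park District: $392,051.8 × 0.00369 = $1,446.671142
Yardley CSD: $392,051.8 × 0.0228 = $8,938.78104
City of Bellmead: $392,051.8 × 0.0063 = $2,469.92634
Briarton County: $392,051.8 × 0.0034 = $1,332.97612
Total = $14,188.354642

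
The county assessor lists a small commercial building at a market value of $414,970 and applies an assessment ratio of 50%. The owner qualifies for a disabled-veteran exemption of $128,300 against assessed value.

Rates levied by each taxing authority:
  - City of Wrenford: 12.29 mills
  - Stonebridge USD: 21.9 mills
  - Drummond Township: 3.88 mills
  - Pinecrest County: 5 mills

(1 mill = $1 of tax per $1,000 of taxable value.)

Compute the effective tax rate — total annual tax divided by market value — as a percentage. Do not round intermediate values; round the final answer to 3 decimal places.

0.822%

Assessed value = $414,970 × 0.5 = $207,485
Taxable value = $207,485 − $128,300 = $79,185
City of Wrenford: $79,185 × 0.01229 = $973.18365
Stonebridge USD: $79,185 × 0.0219 = $1,734.1515
Drummond Township: $79,185 × 0.00388 = $307.2378
Pinecrest County: $79,185 × 0.005 = $395.925
Total tax = $3,410.49795
Effective rate = $3,410.49795 ÷ $414,970 = 0.822% of market value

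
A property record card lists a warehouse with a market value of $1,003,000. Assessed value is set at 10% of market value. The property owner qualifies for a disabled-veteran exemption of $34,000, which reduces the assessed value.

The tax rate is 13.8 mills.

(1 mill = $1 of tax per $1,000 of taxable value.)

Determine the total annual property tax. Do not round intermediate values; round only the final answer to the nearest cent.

Assessed value = $1,003,000 × 0.1 = $100,300
Taxable value = $100,300 − $34,000 = $66,300
Tax = $66,300 × 0.0138 = $914.94

$914.94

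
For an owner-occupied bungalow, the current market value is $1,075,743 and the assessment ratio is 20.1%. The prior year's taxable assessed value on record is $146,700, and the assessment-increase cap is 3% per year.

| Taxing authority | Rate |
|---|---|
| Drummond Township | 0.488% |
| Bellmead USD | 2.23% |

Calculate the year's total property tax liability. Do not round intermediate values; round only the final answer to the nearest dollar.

$4,107

Uncapped assessed value = $1,075,743 × 0.201 = $216,224.343
Cap limit = $146,700 × 1.03 = $151,101
Taxable assessed value = min($216,224.343, $151,101) = $151,101 (cap binds)
Drummond Township: $151,101 × 0.00488 = $737.37288
Bellmead USD: $151,101 × 0.0223 = $3,369.5523
Total = $4,106.92518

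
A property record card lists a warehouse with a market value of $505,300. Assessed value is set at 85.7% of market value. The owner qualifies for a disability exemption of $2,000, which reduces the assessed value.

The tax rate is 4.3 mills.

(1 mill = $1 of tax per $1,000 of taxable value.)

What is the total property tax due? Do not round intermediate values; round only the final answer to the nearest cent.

Assessed value = $505,300 × 0.857 = $433,042.1
Taxable value = $433,042.1 − $2,000 = $431,042.1
Tax = $431,042.1 × 0.0043 = $1,853.48103

$1,853.48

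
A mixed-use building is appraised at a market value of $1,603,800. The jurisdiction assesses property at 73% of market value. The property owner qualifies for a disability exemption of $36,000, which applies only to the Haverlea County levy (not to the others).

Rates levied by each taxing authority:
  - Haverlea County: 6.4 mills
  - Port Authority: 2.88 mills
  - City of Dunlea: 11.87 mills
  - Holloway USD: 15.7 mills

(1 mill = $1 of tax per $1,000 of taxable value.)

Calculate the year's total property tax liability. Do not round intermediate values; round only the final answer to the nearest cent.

Assessed value = $1,603,800 × 0.73 = $1,170,774
Haverlea County: ($1,170,774 − $36,000) × 0.0064 = $1,134,774 × 0.0064 = $7,262.5536
Port Authority: $1,170,774 × 0.00288 = $3,371.82912
City of Dunlea: $1,170,774 × 0.01187 = $13,897.08738
Holloway USD: $1,170,774 × 0.0157 = $18,381.1518
Total = $42,912.6219

$42,912.62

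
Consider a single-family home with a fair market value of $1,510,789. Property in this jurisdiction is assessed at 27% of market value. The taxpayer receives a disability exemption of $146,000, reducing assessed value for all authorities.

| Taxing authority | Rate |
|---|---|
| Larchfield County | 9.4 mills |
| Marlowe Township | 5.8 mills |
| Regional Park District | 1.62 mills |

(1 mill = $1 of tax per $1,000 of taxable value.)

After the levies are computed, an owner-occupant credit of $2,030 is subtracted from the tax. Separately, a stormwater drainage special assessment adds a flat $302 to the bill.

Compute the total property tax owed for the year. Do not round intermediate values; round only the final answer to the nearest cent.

Assessed value = $1,510,789 × 0.27 = $407,913.03
Taxable value = $407,913.03 − $146,000 = $261,913.03
Larchfield County: $261,913.03 × 0.0094 = $2,461.982482
Marlowe Township: $261,913.03 × 0.0058 = $1,519.095574
Regional Park District: $261,913.03 × 0.00162 = $424.2991086
Levies subtotal = $4,405.3771646
After credit = $4,405.3771646 − $2,030 = $2,375.3771646
Total = $2,375.3771646 + $302 = $2,677.3771646

$2,677.38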